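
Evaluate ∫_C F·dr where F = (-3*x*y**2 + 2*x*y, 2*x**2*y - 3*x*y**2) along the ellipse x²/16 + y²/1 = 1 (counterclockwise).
-3*pi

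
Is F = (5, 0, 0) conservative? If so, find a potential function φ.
Yes, F is conservative. φ = 5*x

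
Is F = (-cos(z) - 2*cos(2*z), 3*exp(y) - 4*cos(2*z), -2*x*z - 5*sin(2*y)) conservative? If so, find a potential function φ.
No, ∇×F = (-8*sin(2*z) - 10*cos(2*y), 2*z + sin(z) + 4*sin(2*z), 0) ≠ 0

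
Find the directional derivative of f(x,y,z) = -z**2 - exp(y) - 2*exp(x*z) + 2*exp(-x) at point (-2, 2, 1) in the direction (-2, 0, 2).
sqrt(2)*(2 + exp(2) + 4*exp(2)*sinh(1)**2)*exp(-2)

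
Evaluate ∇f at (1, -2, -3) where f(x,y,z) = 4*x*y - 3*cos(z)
(-8, 4, -3*sin(3))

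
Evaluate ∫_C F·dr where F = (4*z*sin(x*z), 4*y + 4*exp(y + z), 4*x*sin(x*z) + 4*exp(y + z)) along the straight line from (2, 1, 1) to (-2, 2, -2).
-4*exp(2) + 4*cos(2) - 4*cos(4) + 10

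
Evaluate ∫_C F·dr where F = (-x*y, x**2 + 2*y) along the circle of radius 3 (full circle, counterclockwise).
0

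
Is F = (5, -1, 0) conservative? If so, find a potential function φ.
Yes, F is conservative. φ = 5*x - y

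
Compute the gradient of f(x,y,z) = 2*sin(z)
(0, 0, 2*cos(z))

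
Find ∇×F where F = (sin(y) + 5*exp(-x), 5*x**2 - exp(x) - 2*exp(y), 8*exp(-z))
(0, 0, 10*x - exp(x) - cos(y))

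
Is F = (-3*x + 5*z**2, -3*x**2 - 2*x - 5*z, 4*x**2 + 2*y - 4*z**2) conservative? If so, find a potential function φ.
No, ∇×F = (7, -8*x + 10*z, -6*x - 2) ≠ 0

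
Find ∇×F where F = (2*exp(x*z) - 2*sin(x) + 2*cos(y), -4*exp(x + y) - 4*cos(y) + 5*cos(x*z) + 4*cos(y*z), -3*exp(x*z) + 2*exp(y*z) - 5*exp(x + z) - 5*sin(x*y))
(5*x*sin(x*z) - 5*x*cos(x*y) + 4*y*sin(y*z) + 2*z*exp(y*z), 2*x*exp(x*z) + 5*y*cos(x*y) + 3*z*exp(x*z) + 5*exp(x + z), -5*z*sin(x*z) - 4*exp(x + y) + 2*sin(y))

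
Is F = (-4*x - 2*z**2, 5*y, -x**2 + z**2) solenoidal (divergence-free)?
No, ∇·F = 2*z + 1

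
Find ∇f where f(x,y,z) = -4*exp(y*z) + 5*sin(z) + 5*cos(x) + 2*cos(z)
(-5*sin(x), -4*z*exp(y*z), -4*y*exp(y*z) - 2*sin(z) + 5*cos(z))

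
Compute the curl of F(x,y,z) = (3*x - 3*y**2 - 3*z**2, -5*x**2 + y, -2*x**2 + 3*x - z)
(0, 4*x - 6*z - 3, -10*x + 6*y)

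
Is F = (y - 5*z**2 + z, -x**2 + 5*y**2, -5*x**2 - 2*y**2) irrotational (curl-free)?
No, ∇×F = (-4*y, 10*x - 10*z + 1, -2*x - 1)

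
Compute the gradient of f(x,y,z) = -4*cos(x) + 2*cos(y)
(4*sin(x), -2*sin(y), 0)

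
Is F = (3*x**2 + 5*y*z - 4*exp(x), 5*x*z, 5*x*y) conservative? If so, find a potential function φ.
Yes, F is conservative. φ = x**3 + 5*x*y*z - 4*exp(x)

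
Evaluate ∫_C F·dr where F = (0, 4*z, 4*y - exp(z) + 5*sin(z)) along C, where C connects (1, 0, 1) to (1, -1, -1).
2*sinh(1) + 4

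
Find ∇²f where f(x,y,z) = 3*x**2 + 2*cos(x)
6 - 2*cos(x)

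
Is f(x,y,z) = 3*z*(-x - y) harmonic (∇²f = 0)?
Yes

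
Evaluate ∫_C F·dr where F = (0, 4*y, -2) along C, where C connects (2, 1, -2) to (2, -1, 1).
-6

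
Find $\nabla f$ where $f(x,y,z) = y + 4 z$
(0, 1, 4)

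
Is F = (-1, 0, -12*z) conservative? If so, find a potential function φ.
Yes, F is conservative. φ = -x - 6*z**2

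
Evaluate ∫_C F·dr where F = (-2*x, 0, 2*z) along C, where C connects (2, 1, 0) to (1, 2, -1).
4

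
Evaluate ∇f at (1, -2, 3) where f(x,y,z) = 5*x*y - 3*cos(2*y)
(-10, 5 - 6*sin(4), 0)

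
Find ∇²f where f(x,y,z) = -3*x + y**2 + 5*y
2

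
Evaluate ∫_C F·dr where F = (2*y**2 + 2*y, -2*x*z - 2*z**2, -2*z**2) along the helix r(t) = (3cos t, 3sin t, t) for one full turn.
2*pi*(-27*pi - 8*pi**2 - 63)/3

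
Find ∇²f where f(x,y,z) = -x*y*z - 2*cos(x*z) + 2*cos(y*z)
2*x**2*cos(x*z) - 2*y**2*cos(y*z) + 2*z**2*cos(x*z) - 2*z**2*cos(y*z)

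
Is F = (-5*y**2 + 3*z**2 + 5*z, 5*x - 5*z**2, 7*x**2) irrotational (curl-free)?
No, ∇×F = (10*z, -14*x + 6*z + 5, 10*y + 5)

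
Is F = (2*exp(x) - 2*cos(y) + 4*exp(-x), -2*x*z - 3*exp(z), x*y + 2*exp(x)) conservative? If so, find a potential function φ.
No, ∇×F = (3*x + 3*exp(z), -y - 2*exp(x), -2*z - 2*sin(y)) ≠ 0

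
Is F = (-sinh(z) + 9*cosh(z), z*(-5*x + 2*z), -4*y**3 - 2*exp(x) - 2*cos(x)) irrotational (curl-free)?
No, ∇×F = (5*x - 12*y**2 - 4*z, 2*exp(x) - 2*sin(x) + 9*sinh(z) - cosh(z), -5*z)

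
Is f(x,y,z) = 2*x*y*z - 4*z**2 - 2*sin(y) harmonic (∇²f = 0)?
No, ∇²f = 2*sin(y) - 8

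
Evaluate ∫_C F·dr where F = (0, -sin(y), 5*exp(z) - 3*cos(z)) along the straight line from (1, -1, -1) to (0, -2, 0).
-3*sin(1) - 5*exp(-1) - cos(1) + cos(2) + 5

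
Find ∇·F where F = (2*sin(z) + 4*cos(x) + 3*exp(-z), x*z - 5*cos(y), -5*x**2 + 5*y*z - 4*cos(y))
5*y - 4*sin(x) + 5*sin(y)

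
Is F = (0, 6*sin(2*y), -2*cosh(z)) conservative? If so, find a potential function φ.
Yes, F is conservative. φ = -3*cos(2*y) - 2*sinh(z)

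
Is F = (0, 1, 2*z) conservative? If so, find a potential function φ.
Yes, F is conservative. φ = y + z**2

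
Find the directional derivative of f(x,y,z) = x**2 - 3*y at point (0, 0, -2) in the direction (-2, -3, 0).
9*sqrt(13)/13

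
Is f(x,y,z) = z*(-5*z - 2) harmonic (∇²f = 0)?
No, ∇²f = -10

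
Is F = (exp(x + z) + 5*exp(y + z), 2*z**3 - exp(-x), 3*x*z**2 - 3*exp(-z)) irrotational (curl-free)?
No, ∇×F = (-6*z**2, -3*z**2 + exp(x + z) + 5*exp(y + z), (1 - 5*exp(x + y + z))*exp(-x))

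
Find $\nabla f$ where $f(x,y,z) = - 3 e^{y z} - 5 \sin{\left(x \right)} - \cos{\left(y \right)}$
(-5*cos(x), -3*z*exp(y*z) + sin(y), -3*y*exp(y*z))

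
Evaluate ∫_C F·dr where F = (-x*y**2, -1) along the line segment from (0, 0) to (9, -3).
-717/4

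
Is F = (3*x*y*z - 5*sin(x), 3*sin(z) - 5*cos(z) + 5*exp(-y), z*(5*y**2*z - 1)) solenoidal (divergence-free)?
No, ∇·F = 10*y**2*z + 3*y*z - 5*cos(x) - 1 - 5*exp(-y)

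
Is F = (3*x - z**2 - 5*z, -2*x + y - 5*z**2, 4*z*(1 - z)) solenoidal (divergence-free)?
No, ∇·F = 8 - 8*z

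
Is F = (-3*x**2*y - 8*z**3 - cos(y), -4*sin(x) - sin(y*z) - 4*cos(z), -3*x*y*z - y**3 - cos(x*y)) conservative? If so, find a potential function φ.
No, ∇×F = (-3*x*z + x*sin(x*y) - 3*y**2 + y*cos(y*z) - 4*sin(z), 3*y*z - y*sin(x*y) - 24*z**2, 3*x**2 - sin(y) - 4*cos(x)) ≠ 0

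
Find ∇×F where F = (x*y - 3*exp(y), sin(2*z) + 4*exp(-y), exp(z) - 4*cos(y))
(4*sin(y) - 2*cos(2*z), 0, -x + 3*exp(y))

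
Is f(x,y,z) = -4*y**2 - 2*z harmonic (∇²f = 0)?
No, ∇²f = -8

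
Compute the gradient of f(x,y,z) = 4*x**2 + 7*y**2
(8*x, 14*y, 0)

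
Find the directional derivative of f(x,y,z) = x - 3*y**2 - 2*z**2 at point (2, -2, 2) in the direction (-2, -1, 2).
-10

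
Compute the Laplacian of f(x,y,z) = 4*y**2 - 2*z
8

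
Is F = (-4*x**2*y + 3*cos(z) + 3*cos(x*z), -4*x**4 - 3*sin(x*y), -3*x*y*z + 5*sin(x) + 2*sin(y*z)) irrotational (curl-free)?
No, ∇×F = (z*(-3*x + 2*cos(y*z)), -3*x*sin(x*z) + 3*y*z - 3*sin(z) - 5*cos(x), -16*x**3 + 4*x**2 - 3*y*cos(x*y))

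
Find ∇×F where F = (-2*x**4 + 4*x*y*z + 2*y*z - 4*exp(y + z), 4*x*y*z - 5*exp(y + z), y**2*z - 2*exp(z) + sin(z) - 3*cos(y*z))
(-4*x*y + 2*y*z + 3*z*sin(y*z) + 5*exp(y + z), 4*x*y + 2*y - 4*exp(y + z), -4*x*z + 4*y*z - 2*z + 4*exp(y + z))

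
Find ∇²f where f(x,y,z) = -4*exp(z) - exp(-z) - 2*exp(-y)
-4*exp(z) - exp(-z) - 2*exp(-y)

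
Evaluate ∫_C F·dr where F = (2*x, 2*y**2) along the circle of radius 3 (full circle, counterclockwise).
0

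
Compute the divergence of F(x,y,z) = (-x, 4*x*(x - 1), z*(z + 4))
2*z + 3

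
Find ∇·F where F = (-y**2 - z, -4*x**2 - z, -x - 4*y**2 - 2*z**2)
-4*z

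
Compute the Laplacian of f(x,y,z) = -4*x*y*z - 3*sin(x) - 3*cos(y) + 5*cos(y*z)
-5*y**2*cos(y*z) - 5*z**2*cos(y*z) + 3*sin(x) + 3*cos(y)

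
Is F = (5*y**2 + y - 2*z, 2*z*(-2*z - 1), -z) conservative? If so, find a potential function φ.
No, ∇×F = (8*z + 2, -2, -10*y - 1) ≠ 0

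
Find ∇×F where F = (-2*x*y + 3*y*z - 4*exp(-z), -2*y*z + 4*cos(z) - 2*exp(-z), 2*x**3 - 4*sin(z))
(2*y + 4*sin(z) - 2*exp(-z), -6*x**2 + 3*y + 4*exp(-z), 2*x - 3*z)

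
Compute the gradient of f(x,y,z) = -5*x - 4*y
(-5, -4, 0)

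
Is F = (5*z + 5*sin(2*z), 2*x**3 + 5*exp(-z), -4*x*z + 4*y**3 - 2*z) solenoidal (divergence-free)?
No, ∇·F = -4*x - 2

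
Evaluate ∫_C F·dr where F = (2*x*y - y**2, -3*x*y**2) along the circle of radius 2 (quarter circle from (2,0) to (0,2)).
-3*pi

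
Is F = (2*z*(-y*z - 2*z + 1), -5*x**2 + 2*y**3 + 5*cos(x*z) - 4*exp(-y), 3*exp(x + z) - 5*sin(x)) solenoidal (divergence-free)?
No, ∇·F = 6*y**2 + 3*exp(x + z) + 4*exp(-y)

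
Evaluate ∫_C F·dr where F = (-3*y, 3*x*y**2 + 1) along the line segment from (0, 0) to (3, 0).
0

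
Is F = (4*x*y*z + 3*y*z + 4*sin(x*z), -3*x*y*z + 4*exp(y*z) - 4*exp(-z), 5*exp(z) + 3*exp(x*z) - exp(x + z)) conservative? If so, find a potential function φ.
No, ∇×F = (3*x*y - 4*y*exp(y*z) - 4*exp(-z), 4*x*y + 4*x*cos(x*z) + 3*y - 3*z*exp(x*z) + exp(x + z), z*(-4*x - 3*y - 3)) ≠ 0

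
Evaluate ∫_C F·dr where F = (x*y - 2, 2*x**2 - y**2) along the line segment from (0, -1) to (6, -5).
-398/3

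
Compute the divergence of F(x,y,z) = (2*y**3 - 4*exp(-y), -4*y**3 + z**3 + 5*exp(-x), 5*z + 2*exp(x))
5 - 12*y**2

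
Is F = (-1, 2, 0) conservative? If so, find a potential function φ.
Yes, F is conservative. φ = -x + 2*y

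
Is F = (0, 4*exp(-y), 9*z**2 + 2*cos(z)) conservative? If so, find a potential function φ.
Yes, F is conservative. φ = 3*z**3 + 2*sin(z) - 4*exp(-y)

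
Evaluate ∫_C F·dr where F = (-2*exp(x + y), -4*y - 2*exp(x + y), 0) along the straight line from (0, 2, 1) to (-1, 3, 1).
-10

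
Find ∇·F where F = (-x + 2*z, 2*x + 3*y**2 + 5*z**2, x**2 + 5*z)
6*y + 4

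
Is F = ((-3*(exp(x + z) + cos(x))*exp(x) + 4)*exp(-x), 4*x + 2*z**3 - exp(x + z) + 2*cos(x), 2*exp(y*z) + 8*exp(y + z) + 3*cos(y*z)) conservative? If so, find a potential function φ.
No, ∇×F = (-6*z**2 + 2*z*exp(y*z) - 3*z*sin(y*z) + exp(x + z) + 8*exp(y + z), -3*exp(x + z), -exp(x + z) - 2*sin(x) + 4) ≠ 0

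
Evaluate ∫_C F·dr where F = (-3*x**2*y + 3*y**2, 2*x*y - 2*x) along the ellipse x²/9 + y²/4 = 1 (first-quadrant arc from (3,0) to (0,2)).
-16 + 57*pi/8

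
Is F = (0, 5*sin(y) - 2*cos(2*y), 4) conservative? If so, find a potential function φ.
Yes, F is conservative. φ = 4*z - sin(2*y) - 5*cos(y)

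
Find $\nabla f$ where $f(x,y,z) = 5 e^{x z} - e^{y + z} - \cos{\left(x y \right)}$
(y*sin(x*y) + 5*z*exp(x*z), x*sin(x*y) - exp(y + z), 5*x*exp(x*z) - exp(y + z))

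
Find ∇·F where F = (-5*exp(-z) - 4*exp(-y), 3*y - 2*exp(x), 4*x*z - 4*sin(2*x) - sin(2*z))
4*x - 2*cos(2*z) + 3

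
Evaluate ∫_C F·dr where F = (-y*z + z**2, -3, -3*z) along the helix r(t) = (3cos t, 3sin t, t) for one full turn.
15*pi**2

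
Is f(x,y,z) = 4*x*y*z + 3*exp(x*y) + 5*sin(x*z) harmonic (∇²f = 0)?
No, ∇²f = 3*x**2*exp(x*y) - 5*x**2*sin(x*z) + 3*y**2*exp(x*y) - 5*z**2*sin(x*z)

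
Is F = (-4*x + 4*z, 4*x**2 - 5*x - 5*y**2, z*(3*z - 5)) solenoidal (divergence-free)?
No, ∇·F = -10*y + 6*z - 9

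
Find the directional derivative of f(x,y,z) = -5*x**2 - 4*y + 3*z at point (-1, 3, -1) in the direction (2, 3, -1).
5*sqrt(14)/14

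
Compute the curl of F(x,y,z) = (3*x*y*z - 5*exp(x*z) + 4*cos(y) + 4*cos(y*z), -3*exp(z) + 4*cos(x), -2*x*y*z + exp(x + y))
(-2*x*z + 3*exp(z) + exp(x + y), 3*x*y - 5*x*exp(x*z) + 2*y*z - 4*y*sin(y*z) - exp(x + y), -3*x*z + 4*z*sin(y*z) - 4*sin(x) + 4*sin(y))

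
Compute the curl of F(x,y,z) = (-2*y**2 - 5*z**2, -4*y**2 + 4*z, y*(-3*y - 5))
(-6*y - 9, -10*z, 4*y)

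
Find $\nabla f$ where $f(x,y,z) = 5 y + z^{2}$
(0, 5, 2*z)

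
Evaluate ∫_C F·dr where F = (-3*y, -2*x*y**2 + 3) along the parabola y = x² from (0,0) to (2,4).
-484/7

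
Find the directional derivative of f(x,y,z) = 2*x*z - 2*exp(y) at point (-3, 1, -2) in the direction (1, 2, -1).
sqrt(6)*(1 - 2*E)/3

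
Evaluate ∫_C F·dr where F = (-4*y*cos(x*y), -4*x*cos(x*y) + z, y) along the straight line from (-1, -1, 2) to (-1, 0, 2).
2 + 4*sin(1)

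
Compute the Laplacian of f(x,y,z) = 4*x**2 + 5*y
8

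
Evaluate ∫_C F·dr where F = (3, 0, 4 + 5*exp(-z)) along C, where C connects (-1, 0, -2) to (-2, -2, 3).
-5*exp(-3) + 17 + 5*exp(2)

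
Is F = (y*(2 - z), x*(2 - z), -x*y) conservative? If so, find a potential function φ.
Yes, F is conservative. φ = x*y*(2 - z)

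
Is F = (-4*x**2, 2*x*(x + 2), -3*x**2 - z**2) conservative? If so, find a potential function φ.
No, ∇×F = (0, 6*x, 4*x + 4) ≠ 0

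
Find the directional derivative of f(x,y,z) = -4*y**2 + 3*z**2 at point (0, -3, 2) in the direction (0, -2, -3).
-84*sqrt(13)/13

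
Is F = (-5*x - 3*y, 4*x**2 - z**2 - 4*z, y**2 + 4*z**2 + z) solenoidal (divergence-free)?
No, ∇·F = 8*z - 4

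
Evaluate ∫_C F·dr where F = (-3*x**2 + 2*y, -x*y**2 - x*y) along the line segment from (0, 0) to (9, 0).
-729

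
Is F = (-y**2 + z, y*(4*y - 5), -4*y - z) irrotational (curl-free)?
No, ∇×F = (-4, 1, 2*y)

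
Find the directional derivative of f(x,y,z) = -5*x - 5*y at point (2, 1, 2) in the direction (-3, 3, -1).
0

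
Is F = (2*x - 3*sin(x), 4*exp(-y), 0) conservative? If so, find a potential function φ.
Yes, F is conservative. φ = x**2 + 3*cos(x) - 4*exp(-y)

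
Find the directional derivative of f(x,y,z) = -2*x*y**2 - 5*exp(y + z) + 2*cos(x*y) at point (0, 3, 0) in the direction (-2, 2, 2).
sqrt(3)*(6 - 10*exp(3)/3)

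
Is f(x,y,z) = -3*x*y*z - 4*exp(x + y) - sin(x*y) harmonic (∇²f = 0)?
No, ∇²f = x**2*sin(x*y) + y**2*sin(x*y) - 8*exp(x + y)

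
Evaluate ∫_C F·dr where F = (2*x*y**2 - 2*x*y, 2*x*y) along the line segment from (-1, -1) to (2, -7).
192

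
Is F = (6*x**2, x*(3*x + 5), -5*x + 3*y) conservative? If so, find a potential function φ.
No, ∇×F = (3, 5, 6*x + 5) ≠ 0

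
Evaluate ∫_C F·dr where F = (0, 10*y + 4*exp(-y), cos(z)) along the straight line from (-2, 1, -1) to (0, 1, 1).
2*sin(1)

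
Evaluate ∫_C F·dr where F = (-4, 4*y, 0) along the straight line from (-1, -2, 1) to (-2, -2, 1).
4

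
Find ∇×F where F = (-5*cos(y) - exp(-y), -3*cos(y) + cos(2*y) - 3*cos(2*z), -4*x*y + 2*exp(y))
(-4*x + 2*exp(y) - 6*sin(2*z), 4*y, -5*sin(y) - exp(-y))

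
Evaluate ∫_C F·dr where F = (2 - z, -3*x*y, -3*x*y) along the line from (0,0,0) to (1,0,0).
2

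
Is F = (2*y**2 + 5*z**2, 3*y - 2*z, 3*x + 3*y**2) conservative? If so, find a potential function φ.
No, ∇×F = (6*y + 2, 10*z - 3, -4*y) ≠ 0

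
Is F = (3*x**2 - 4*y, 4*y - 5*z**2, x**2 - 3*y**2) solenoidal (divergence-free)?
No, ∇·F = 6*x + 4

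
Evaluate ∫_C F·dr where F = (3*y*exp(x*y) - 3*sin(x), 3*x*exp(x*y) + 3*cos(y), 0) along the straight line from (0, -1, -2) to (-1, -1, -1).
-6 + 3*cos(1) + 3*E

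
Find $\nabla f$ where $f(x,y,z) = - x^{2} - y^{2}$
(-2*x, -2*y, 0)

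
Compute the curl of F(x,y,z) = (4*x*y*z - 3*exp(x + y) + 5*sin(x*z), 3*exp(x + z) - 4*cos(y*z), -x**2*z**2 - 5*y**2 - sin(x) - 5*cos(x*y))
(5*x*sin(x*y) - 4*y*sin(y*z) - 10*y - 3*exp(x + z), 4*x*y + 2*x*z**2 + 5*x*cos(x*z) - 5*y*sin(x*y) + cos(x), -4*x*z + 3*exp(x + y) + 3*exp(x + z))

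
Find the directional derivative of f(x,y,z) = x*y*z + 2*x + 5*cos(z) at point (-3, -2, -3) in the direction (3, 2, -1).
sqrt(14)*(36 - 5*sin(3))/14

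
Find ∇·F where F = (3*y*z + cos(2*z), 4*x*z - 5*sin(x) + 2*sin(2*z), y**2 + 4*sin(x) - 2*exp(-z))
2*exp(-z)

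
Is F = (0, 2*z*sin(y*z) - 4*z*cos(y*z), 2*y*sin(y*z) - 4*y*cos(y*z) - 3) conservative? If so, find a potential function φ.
Yes, F is conservative. φ = -3*z - 4*sin(y*z) - 2*cos(y*z)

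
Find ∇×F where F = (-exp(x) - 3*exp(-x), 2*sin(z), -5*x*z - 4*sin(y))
(-4*cos(y) - 2*cos(z), 5*z, 0)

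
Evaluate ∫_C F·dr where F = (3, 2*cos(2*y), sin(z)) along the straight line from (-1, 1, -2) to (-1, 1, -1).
-cos(1) + cos(2)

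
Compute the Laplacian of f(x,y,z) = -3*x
0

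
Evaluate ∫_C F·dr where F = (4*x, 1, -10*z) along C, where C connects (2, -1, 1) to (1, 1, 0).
1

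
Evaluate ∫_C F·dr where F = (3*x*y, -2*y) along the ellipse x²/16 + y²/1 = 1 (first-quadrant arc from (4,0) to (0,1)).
-17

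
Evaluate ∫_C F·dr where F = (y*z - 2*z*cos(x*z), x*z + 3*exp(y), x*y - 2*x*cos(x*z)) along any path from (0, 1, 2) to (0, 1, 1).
0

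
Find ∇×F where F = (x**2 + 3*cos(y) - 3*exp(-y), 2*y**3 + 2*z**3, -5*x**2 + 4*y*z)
(2*z*(2 - 3*z), 10*x, 3*sin(y) - 3*exp(-y))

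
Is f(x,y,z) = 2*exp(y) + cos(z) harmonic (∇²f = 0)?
No, ∇²f = 2*exp(y) - cos(z)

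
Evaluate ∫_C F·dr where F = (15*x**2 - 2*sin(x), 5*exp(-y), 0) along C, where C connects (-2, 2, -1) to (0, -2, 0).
-10*sinh(2) - 2*cos(2) + 42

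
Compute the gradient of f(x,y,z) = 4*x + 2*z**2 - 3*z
(4, 0, 4*z - 3)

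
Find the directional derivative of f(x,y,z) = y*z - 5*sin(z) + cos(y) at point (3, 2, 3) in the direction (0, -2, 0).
-3 + sin(2)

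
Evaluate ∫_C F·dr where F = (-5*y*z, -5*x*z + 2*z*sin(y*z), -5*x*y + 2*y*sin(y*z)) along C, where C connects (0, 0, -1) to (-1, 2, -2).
-18 - 2*cos(4)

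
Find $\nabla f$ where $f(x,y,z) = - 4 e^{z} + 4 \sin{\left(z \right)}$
(0, 0, -4*exp(z) + 4*cos(z))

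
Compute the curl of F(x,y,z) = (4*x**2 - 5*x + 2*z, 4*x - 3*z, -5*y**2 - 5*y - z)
(-10*y - 2, 2, 4)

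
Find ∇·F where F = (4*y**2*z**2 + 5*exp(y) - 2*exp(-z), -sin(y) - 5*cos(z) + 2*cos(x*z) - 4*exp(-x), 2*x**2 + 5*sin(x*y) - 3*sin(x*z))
-3*x*cos(x*z) - cos(y)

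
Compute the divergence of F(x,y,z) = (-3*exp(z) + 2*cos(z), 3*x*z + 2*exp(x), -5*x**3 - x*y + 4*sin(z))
4*cos(z)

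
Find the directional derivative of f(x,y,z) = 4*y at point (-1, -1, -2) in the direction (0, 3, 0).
4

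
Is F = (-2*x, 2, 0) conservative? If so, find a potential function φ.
Yes, F is conservative. φ = -x**2 + 2*y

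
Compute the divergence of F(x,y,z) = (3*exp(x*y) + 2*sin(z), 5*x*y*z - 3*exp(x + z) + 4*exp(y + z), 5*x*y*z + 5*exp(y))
5*x*y + 5*x*z + 3*y*exp(x*y) + 4*exp(y + z)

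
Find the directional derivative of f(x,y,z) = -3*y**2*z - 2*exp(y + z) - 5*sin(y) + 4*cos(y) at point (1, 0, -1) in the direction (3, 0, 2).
-4*sqrt(13)*exp(-1)/13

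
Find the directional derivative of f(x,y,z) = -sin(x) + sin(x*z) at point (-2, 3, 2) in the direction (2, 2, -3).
2*sqrt(17)*(5*cos(4) - cos(2))/17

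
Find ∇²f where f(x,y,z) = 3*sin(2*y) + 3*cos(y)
-3*(8*sin(y) + 1)*cos(y)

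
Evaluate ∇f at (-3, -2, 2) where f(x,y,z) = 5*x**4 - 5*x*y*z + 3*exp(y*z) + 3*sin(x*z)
(-520 + 6*cos(6), 6*exp(-4) + 30, -30 - 9*cos(6) - 6*exp(-4))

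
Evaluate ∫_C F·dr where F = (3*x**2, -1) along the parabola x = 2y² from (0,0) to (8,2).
510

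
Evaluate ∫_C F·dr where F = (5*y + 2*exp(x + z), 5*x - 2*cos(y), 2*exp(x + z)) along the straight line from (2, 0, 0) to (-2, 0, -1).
2*(1 - exp(5))*exp(-3)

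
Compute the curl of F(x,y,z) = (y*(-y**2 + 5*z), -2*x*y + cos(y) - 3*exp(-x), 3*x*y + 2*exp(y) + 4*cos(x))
(3*x + 2*exp(y), 2*y + 4*sin(x), 3*y**2 - 2*y - 5*z + 3*exp(-x))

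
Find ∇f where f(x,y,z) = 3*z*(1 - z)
(0, 0, 3 - 6*z)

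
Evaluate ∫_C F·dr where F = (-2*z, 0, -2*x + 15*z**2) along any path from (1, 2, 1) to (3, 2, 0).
-3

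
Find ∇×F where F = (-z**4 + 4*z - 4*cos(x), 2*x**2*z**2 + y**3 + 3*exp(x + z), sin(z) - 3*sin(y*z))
(-4*x**2*z - 3*z*cos(y*z) - 3*exp(x + z), 4 - 4*z**3, 4*x*z**2 + 3*exp(x + z))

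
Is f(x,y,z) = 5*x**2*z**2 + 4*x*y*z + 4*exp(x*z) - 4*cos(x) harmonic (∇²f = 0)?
No, ∇²f = x**2*(4*exp(x*z) + 10) + 4*z**2*exp(x*z) + 10*z**2 + 4*cos(x)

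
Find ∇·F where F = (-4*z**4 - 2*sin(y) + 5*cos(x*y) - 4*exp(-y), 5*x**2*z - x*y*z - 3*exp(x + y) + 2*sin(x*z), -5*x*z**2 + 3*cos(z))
-11*x*z - 5*y*sin(x*y) - 3*exp(x + y) - 3*sin(z)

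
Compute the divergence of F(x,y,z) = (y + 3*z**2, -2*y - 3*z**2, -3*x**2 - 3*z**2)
-6*z - 2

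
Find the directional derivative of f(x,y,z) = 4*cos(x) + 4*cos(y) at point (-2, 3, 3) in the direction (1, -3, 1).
4*sqrt(11)*(3*sin(3) + sin(2))/11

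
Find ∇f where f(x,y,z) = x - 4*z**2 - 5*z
(1, 0, -8*z - 5)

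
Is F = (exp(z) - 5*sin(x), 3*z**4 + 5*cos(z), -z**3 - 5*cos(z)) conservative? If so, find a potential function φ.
No, ∇×F = (-12*z**3 + 5*sin(z), exp(z), 0) ≠ 0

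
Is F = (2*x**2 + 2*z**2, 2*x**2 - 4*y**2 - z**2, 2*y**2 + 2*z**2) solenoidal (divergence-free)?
No, ∇·F = 4*x - 8*y + 4*z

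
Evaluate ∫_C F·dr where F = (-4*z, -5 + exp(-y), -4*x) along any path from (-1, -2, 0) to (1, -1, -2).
-E + 3 + exp(2)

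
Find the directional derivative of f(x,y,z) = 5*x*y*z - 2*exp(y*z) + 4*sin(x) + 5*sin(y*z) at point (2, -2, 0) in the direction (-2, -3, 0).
-8*sqrt(13)*cos(2)/13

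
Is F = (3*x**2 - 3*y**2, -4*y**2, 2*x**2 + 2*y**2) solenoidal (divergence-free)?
No, ∇·F = 6*x - 8*y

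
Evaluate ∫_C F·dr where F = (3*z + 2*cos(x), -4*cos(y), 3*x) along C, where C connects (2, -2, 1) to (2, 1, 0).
-6 - 4*sin(2) - 4*sin(1)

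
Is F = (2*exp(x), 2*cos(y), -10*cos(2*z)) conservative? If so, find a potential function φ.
Yes, F is conservative. φ = 2*exp(x) + 2*sin(y) - 5*sin(2*z)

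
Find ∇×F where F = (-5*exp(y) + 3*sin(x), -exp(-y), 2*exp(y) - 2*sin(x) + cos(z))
(2*exp(y), 2*cos(x), 5*exp(y))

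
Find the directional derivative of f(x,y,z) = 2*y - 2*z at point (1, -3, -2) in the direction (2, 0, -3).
6*sqrt(13)/13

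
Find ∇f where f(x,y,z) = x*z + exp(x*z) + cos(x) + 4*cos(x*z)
(z*exp(x*z) - 4*z*sin(x*z) + z - sin(x), 0, x*(exp(x*z) - 4*sin(x*z) + 1))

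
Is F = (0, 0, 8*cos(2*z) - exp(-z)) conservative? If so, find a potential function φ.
Yes, F is conservative. φ = 4*sin(2*z) + exp(-z)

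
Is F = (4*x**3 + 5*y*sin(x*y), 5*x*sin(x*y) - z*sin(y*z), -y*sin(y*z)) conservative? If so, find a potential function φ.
Yes, F is conservative. φ = x**4 - 5*cos(x*y) + cos(y*z)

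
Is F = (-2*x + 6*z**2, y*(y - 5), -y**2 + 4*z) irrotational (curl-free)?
No, ∇×F = (-2*y, 12*z, 0)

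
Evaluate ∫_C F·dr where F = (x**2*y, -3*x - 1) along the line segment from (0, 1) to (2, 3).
-4/3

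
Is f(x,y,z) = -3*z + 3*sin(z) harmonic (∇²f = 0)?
No, ∇²f = -3*sin(z)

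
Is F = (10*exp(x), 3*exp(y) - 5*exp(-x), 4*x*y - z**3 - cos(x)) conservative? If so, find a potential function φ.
No, ∇×F = (4*x, -4*y - sin(x), 5*exp(-x)) ≠ 0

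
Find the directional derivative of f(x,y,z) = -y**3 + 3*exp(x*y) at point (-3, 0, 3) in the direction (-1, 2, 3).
-9*sqrt(14)/7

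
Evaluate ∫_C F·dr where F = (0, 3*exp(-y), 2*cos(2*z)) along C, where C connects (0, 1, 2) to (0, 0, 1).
-3 - sin(4) + sin(2) + 3*exp(-1)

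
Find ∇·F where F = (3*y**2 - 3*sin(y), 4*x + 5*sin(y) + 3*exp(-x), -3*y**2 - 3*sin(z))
5*cos(y) - 3*cos(z)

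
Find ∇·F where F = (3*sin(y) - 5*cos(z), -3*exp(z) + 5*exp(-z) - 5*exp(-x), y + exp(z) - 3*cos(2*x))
exp(z)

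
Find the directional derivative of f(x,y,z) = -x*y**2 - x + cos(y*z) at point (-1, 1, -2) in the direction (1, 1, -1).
-sqrt(3)*sin(2)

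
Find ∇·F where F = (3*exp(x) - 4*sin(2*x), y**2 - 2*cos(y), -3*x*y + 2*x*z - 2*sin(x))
2*x + 2*y + 3*exp(x) + 2*sin(y) - 8*cos(2*x)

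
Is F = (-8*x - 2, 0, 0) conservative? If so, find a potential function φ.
Yes, F is conservative. φ = 2*x*(-2*x - 1)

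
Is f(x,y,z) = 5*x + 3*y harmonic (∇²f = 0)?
Yes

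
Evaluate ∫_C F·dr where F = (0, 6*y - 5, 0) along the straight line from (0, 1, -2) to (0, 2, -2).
4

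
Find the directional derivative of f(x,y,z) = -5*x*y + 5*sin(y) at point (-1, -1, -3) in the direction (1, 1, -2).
5*sqrt(6)*(cos(1) + 2)/6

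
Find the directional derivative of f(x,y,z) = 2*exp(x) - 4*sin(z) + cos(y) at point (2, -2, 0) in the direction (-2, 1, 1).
sqrt(6)*(-4*exp(2) - 4 + sin(2))/6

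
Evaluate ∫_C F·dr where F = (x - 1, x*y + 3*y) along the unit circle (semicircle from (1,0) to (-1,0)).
8/3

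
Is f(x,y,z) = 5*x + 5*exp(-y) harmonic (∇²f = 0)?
No, ∇²f = 5*exp(-y)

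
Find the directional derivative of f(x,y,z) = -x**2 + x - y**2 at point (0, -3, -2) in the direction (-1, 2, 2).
11/3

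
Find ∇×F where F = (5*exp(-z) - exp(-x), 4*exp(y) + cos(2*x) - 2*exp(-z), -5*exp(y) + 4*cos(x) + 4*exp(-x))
(-5*exp(y) - 2*exp(-z), 4*sin(x) - 5*exp(-z) + 4*exp(-x), -2*sin(2*x))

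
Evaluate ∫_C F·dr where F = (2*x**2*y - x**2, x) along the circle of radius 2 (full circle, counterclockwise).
-4*pi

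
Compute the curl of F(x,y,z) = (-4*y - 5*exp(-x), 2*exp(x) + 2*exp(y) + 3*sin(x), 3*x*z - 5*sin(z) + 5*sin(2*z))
(0, -3*z, 2*exp(x) + 3*cos(x) + 4)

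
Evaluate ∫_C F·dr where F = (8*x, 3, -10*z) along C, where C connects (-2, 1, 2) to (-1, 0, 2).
-15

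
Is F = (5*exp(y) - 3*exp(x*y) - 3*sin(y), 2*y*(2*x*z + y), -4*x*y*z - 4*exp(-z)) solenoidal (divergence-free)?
No, ∇·F = -4*x*y + 4*x*z - 3*y*exp(x*y) + 4*y + 4*exp(-z)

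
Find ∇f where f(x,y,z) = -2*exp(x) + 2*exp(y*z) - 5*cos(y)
(-2*exp(x), 2*z*exp(y*z) + 5*sin(y), 2*y*exp(y*z))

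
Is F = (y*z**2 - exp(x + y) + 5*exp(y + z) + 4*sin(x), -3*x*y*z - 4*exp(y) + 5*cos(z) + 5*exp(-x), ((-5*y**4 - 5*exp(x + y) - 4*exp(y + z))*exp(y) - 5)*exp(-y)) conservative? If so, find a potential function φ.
No, ∇×F = (3*x*y - 20*y**3 - 5*exp(x + y) - 4*exp(y + z) + 5*sin(z) + 5*exp(-y), 2*y*z + 5*exp(x + y) + 5*exp(y + z), ((-3*y*z - z**2 + exp(x + y) - 5*exp(y + z))*exp(x) - 5)*exp(-x)) ≠ 0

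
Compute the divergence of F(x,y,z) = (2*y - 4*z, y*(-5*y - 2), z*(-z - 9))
-10*y - 2*z - 11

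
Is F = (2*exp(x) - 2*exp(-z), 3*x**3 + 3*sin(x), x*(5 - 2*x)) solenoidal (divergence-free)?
No, ∇·F = 2*exp(x)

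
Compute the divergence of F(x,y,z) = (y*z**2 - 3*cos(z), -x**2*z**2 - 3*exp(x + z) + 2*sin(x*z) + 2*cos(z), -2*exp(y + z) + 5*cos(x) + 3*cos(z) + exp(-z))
-2*exp(y + z) - 3*sin(z) - exp(-z)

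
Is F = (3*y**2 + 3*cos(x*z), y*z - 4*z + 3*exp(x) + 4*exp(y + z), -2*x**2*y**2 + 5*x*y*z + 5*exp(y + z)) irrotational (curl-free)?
No, ∇×F = (-4*x**2*y + 5*x*z - y + exp(y + z) + 4, 4*x*y**2 - 3*x*sin(x*z) - 5*y*z, -6*y + 3*exp(x))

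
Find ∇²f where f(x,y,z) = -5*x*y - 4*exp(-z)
-4*exp(-z)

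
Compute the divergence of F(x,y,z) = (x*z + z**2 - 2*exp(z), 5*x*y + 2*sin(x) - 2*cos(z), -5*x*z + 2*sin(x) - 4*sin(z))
z - 4*cos(z)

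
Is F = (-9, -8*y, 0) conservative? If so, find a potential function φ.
Yes, F is conservative. φ = -9*x - 4*y**2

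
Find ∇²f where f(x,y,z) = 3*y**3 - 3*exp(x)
18*y - 3*exp(x)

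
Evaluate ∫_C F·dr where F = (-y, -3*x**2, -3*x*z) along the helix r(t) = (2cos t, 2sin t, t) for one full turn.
4*pi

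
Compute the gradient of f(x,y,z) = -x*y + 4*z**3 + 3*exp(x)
(-y + 3*exp(x), -x, 12*z**2)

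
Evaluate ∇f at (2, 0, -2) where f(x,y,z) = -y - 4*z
(0, -1, -4)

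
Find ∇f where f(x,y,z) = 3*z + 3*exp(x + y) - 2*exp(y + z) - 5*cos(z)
(3*exp(x + y), 3*exp(x + y) - 2*exp(y + z), -2*exp(y + z) + 5*sin(z) + 3)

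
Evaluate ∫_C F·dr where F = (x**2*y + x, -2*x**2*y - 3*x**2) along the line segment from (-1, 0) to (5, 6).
-312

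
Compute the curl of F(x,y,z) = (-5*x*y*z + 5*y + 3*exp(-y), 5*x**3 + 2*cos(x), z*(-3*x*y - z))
(-3*x*z, y*(-5*x + 3*z), 15*x**2 + 5*x*z - 2*sin(x) - 5 + 3*exp(-y))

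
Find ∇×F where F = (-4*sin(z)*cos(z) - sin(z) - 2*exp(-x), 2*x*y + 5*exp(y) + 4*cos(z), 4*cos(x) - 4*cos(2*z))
(4*sin(z), 4*sin(x) - cos(z) - 4*cos(2*z), 2*y)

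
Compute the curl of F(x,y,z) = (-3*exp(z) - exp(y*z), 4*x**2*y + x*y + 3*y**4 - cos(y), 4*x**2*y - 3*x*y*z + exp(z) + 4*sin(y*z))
(4*x**2 - 3*x*z + 4*z*cos(y*z), -8*x*y + 3*y*z - y*exp(y*z) - 3*exp(z), 8*x*y + y + z*exp(y*z))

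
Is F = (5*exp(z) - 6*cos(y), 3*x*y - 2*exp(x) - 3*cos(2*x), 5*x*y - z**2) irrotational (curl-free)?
No, ∇×F = (5*x, -5*y + 5*exp(z), 3*y - 2*exp(x) + 6*sin(2*x) - 6*sin(y))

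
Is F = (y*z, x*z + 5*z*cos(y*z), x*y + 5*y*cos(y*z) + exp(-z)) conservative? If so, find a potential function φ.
Yes, F is conservative. φ = x*y*z + 5*sin(y*z) - exp(-z)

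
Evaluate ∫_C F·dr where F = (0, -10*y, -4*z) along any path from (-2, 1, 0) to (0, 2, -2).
-23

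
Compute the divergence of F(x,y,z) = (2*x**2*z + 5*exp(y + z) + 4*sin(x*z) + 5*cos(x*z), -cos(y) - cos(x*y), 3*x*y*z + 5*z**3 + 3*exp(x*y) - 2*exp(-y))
3*x*y + 4*x*z + x*sin(x*y) + 15*z**2 - 5*z*sin(x*z) + 4*z*cos(x*z) + sin(y)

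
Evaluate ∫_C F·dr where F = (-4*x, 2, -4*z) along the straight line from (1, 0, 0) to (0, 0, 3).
-16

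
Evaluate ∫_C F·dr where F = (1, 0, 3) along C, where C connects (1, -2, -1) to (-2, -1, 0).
0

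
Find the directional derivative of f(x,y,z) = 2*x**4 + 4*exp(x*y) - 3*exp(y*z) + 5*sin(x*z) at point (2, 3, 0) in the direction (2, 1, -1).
sqrt(6)*(127 + 32*exp(6))/6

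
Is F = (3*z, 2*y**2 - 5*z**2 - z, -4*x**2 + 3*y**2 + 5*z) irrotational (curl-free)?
No, ∇×F = (6*y + 10*z + 1, 8*x + 3, 0)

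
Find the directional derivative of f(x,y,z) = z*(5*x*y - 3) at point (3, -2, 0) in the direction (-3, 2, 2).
-66*sqrt(17)/17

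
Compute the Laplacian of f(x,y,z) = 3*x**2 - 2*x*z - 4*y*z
6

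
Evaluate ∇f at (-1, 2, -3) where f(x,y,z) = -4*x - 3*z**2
(-4, 0, 18)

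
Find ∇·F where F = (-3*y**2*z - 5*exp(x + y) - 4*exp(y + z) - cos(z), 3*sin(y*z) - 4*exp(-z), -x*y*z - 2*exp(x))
-x*y + 3*z*cos(y*z) - 5*exp(x + y)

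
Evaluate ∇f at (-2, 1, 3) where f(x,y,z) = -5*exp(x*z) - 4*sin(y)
(-15*exp(-6), -4*cos(1), 10*exp(-6))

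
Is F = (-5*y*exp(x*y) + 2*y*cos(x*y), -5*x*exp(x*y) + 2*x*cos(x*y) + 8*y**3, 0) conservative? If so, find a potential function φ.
Yes, F is conservative. φ = 2*y**4 - 5*exp(x*y) + 2*sin(x*y)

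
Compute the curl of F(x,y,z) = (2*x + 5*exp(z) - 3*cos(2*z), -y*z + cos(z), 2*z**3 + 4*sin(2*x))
(y + sin(z), 5*exp(z) + 6*sin(2*z) - 8*cos(2*x), 0)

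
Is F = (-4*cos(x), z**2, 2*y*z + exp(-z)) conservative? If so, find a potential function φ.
Yes, F is conservative. φ = y*z**2 - 4*sin(x) - exp(-z)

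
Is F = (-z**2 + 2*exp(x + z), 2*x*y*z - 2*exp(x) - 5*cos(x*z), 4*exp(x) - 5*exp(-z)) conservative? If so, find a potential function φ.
No, ∇×F = (-x*(2*y + 5*sin(x*z)), -2*z - 4*exp(x) + 2*exp(x + z), 2*y*z + 5*z*sin(x*z) - 2*exp(x)) ≠ 0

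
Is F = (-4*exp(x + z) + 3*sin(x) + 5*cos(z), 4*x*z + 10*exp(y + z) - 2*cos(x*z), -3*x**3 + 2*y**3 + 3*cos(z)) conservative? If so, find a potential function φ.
No, ∇×F = (-2*x*sin(x*z) - 4*x + 6*y**2 - 10*exp(y + z), 9*x**2 - 4*exp(x + z) - 5*sin(z), 2*z*(sin(x*z) + 2)) ≠ 0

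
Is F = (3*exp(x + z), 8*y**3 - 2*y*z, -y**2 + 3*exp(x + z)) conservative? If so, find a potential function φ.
Yes, F is conservative. φ = 2*y**4 - y**2*z + 3*exp(x + z)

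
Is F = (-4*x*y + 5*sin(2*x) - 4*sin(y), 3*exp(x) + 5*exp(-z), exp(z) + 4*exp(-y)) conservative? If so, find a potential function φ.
No, ∇×F = (5*exp(-z) - 4*exp(-y), 0, 4*x + 3*exp(x) + 4*cos(y)) ≠ 0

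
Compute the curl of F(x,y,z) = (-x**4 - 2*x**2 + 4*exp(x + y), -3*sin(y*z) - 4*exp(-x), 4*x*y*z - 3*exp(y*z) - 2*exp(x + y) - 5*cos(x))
(4*x*z + 3*y*cos(y*z) - 3*z*exp(y*z) - 2*exp(x + y), -4*y*z + 2*exp(x + y) - 5*sin(x), 4*(1 - exp(2*x + y))*exp(-x))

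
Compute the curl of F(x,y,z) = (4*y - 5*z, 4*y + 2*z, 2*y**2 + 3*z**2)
(4*y - 2, -5, -4)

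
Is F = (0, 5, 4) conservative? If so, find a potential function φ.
Yes, F is conservative. φ = 5*y + 4*z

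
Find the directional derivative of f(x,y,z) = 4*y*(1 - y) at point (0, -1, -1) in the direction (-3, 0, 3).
0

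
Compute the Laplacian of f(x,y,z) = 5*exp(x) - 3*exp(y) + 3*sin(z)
5*exp(x) - 3*exp(y) - 3*sin(z)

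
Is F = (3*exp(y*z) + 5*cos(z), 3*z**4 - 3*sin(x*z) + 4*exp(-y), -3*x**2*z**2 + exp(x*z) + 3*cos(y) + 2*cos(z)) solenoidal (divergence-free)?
No, ∇·F = -6*x**2*z + x*exp(x*z) - 2*sin(z) - 4*exp(-y)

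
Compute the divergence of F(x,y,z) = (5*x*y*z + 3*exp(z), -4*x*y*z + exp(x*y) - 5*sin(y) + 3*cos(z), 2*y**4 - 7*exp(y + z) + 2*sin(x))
-4*x*z + x*exp(x*y) + 5*y*z - 7*exp(y + z) - 5*cos(y)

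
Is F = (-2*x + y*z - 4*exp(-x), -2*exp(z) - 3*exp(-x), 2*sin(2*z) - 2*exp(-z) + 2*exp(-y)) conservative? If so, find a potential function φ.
No, ∇×F = (2*exp(z) - 2*exp(-y), y, -z + 3*exp(-x)) ≠ 0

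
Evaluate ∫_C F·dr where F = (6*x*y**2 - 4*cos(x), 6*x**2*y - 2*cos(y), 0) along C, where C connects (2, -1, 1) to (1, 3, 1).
-6*sin(1) - 2*sin(3) + 4*sin(2) + 15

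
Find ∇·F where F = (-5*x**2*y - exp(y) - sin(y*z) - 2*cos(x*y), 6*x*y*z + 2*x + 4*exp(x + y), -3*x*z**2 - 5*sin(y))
-10*x*y + 2*y*sin(x*y) + 4*exp(x + y)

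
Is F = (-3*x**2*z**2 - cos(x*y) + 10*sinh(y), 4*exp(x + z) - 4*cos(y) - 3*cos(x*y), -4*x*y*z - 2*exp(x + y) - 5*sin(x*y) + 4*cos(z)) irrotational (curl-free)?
No, ∇×F = (-4*x*z - 5*x*cos(x*y) - 2*exp(x + y) - 4*exp(x + z), -6*x**2*z + 4*y*z + 5*y*cos(x*y) + 2*exp(x + y), -x*sin(x*y) + 3*y*sin(x*y) + 4*exp(x + z) - 10*cosh(y))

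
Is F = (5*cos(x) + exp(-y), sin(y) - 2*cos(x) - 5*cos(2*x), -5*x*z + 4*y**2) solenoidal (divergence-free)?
No, ∇·F = -5*x - 5*sin(x) + cos(y)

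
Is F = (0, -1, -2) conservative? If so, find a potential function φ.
Yes, F is conservative. φ = -y - 2*z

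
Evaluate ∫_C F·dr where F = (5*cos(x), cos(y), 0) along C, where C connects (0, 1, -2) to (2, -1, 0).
-2*sin(1) + 5*sin(2)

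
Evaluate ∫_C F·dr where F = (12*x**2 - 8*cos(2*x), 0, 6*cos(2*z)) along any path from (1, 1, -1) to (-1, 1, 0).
-8 + 11*sin(2)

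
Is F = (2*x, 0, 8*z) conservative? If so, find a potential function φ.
Yes, F is conservative. φ = x**2 + 4*z**2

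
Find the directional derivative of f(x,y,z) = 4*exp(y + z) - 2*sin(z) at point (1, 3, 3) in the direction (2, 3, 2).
4*sqrt(17)*(-cos(3) + 5*exp(6))/17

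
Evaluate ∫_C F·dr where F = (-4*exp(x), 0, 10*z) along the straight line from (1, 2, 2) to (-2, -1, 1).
-15 - 4*exp(-2) + 4*E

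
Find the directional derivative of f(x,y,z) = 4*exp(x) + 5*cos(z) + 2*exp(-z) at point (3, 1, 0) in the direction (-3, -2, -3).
3*sqrt(22)*(1 - 2*exp(3))/11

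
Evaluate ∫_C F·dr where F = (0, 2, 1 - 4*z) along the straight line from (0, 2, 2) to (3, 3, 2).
2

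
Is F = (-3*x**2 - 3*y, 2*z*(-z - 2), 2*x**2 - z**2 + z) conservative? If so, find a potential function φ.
No, ∇×F = (4*z + 4, -4*x, 3) ≠ 0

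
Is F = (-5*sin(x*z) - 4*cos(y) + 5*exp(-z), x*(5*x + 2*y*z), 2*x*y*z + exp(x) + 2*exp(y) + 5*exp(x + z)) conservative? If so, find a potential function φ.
No, ∇×F = (-2*x*y + 2*x*z + 2*exp(y), -5*x*cos(x*z) - 2*y*z - exp(x) - 5*exp(x + z) - 5*exp(-z), 10*x + 2*y*z - 4*sin(y)) ≠ 0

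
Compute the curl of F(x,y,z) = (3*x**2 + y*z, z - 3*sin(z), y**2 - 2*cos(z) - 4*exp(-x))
(2*y + 3*cos(z) - 1, y - 4*exp(-x), -z)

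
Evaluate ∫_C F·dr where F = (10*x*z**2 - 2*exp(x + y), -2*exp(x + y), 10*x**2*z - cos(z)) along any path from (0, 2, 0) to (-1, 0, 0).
-(2 - 2*exp(3))*exp(-1)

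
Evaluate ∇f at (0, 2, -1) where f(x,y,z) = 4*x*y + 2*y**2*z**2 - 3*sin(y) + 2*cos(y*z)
(8, -2*sin(2) - 3*cos(2) + 8, -16 + 4*sin(2))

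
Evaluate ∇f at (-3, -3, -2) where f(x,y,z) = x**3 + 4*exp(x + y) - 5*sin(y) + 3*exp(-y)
(4*exp(-6) + 27, -3*exp(3) + 4*exp(-6) - 5*cos(3), 0)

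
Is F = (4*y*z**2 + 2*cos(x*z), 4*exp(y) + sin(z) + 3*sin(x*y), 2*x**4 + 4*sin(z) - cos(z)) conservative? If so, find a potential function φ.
No, ∇×F = (-cos(z), -8*x**3 - 2*x*sin(x*z) + 8*y*z, 3*y*cos(x*y) - 4*z**2) ≠ 0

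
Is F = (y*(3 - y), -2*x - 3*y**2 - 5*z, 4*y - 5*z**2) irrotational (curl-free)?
No, ∇×F = (9, 0, 2*y - 5)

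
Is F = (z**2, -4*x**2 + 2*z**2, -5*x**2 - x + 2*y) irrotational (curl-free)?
No, ∇×F = (2 - 4*z, 10*x + 2*z + 1, -8*x)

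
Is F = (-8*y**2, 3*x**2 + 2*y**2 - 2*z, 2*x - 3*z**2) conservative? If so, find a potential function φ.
No, ∇×F = (2, -2, 6*x + 16*y) ≠ 0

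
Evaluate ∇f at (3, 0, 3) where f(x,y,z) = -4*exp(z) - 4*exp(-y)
(0, 4, -4*exp(3))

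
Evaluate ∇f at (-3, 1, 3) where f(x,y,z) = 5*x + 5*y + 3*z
(5, 5, 3)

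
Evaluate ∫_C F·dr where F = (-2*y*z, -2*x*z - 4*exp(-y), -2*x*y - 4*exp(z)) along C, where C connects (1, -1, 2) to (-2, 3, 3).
4*((-exp(3) - E + exp(2) + 8)*exp(3) + 1)*exp(-3)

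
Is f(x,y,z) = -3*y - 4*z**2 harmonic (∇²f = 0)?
No, ∇²f = -8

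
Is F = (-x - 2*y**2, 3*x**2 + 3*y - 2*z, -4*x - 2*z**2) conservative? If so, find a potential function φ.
No, ∇×F = (2, 4, 6*x + 4*y) ≠ 0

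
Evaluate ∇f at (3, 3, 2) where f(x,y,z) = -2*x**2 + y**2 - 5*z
(-12, 6, -5)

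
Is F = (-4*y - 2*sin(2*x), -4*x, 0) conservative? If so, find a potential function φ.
Yes, F is conservative. φ = -4*x*y + cos(2*x)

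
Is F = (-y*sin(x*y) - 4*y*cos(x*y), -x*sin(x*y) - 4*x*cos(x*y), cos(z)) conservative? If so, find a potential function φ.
Yes, F is conservative. φ = sin(z) - 4*sin(x*y) + cos(x*y)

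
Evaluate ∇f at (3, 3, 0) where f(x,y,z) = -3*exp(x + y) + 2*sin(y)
(-3*exp(6), -3*exp(6) + 2*cos(3), 0)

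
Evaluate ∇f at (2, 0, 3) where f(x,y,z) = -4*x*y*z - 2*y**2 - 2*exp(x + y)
(-2*exp(2), -24 - 2*exp(2), 0)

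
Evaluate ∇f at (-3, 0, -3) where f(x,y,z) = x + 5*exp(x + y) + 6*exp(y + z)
(5*exp(-3) + 1, 11*exp(-3), 6*exp(-3))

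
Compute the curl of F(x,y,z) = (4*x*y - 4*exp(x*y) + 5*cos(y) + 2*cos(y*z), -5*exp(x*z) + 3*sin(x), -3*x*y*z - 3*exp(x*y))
(x*(-3*z - 3*exp(x*y) + 5*exp(x*z)), y*(3*z + 3*exp(x*y) - 2*sin(y*z)), 4*x*exp(x*y) - 4*x - 5*z*exp(x*z) + 2*z*sin(y*z) + 5*sin(y) + 3*cos(x))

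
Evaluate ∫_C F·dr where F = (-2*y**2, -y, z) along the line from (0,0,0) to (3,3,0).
-45/2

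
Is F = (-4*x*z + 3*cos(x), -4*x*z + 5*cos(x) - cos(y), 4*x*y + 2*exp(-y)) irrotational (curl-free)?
No, ∇×F = (8*x - 2*exp(-y), -4*x - 4*y, -4*z - 5*sin(x))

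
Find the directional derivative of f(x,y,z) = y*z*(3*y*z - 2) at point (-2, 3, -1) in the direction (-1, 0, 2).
-24*sqrt(5)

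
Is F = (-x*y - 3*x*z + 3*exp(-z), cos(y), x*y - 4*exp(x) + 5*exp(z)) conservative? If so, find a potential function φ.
No, ∇×F = (x, -3*x - y + 4*exp(x) - 3*exp(-z), x) ≠ 0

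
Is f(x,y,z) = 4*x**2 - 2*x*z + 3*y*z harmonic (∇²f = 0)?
No, ∇²f = 8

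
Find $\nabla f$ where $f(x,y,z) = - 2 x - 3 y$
(-2, -3, 0)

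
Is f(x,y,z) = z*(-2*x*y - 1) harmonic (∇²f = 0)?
Yes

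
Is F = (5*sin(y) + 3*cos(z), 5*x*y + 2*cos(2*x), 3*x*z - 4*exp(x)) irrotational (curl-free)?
No, ∇×F = (0, -3*z + 4*exp(x) - 3*sin(z), 5*y - 4*sin(2*x) - 5*cos(y))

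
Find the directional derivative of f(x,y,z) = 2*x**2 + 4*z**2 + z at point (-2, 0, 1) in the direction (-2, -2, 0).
4*sqrt(2)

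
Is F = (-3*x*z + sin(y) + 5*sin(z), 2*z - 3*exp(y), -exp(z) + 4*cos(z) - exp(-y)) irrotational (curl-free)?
No, ∇×F = (-2 + exp(-y), -3*x + 5*cos(z), -cos(y))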